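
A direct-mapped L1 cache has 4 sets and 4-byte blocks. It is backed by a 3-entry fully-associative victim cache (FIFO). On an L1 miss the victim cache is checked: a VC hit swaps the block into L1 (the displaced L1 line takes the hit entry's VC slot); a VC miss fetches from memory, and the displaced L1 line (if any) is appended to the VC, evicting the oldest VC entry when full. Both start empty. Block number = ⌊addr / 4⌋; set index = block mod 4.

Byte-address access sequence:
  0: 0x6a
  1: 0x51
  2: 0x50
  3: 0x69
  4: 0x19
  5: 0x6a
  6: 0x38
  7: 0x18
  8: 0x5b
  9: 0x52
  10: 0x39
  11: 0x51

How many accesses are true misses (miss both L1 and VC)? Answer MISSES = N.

MISSES = 5

  [0] addr=0x6a blk=26 s=2: MISS | VC []
  [1] addr=0x51 blk=20 s=0: MISS | VC []
  [2] addr=0x50 blk=20 s=0: L1-HIT | VC []
  [3] addr=0x69 blk=26 s=2: L1-HIT | VC []
  [4] addr=0x19 blk=6 s=2: MISS | VC [26]
  [5] addr=0x6a blk=26 s=2: VC-HIT | VC [6]
  [6] addr=0x38 blk=14 s=2: MISS | VC [6, 26]
  [7] addr=0x18 blk=6 s=2: VC-HIT | VC [14, 26]
  [8] addr=0x5b blk=22 s=2: MISS | VC [14, 26, 6]
  [9] addr=0x52 blk=20 s=0: L1-HIT | VC [14, 26, 6]
  [10] addr=0x39 blk=14 s=2: VC-HIT | VC [22, 26, 6]
  [11] addr=0x51 blk=20 s=0: L1-HIT | VC [22, 26, 6]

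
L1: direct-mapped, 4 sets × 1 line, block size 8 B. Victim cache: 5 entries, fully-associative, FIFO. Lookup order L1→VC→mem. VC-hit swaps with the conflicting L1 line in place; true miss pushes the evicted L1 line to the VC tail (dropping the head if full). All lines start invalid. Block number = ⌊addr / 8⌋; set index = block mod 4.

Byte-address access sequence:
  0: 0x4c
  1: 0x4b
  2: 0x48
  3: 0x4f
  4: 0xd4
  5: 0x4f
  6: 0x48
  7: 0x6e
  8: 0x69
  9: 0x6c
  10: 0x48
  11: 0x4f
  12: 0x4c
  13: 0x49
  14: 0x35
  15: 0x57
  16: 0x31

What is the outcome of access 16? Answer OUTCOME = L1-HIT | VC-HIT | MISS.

0: 0x4c (blk 9, set 1) → MISS  vc=[]
1: 0x4b (blk 9, set 1) → L1-HIT  vc=[]
2: 0x48 (blk 9, set 1) → L1-HIT  vc=[]
3: 0x4f (blk 9, set 1) → L1-HIT  vc=[]
4: 0xd4 (blk 26, set 2) → MISS  vc=[]
5: 0x4f (blk 9, set 1) → L1-HIT  vc=[]
6: 0x48 (blk 9, set 1) → L1-HIT  vc=[]
7: 0x6e (blk 13, set 1) → MISS  vc=[9]
8: 0x69 (blk 13, set 1) → L1-HIT  vc=[9]
9: 0x6c (blk 13, set 1) → L1-HIT  vc=[9]
10: 0x48 (blk 9, set 1) → VC-HIT  vc=[13]
11: 0x4f (blk 9, set 1) → L1-HIT  vc=[13]
12: 0x4c (blk 9, set 1) → L1-HIT  vc=[13]
13: 0x49 (blk 9, set 1) → L1-HIT  vc=[13]
14: 0x35 (blk 6, set 2) → MISS  vc=[13, 26]
15: 0x57 (blk 10, set 2) → MISS  vc=[13, 26, 6]
16: 0x31 (blk 6, set 2) → VC-HIT  vc=[13, 26, 10]

OUTCOME = VC-HIT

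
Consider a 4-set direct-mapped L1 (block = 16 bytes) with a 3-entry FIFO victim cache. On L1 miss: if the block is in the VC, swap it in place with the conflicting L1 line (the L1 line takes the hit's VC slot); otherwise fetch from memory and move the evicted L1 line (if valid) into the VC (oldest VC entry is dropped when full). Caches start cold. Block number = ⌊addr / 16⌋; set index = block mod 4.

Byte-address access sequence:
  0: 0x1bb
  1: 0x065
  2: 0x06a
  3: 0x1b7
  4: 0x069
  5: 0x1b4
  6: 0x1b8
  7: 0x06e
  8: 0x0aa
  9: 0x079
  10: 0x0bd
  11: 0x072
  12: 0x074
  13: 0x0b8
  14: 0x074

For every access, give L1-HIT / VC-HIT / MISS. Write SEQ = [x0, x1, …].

  [0] addr=0x1bb blk=27 s=3: MISS | VC []
  [1] addr=0x65 blk=6 s=2: MISS | VC []
  [2] addr=0x6a blk=6 s=2: L1-HIT | VC []
  [3] addr=0x1b7 blk=27 s=3: L1-HIT | VC []
  [4] addr=0x69 blk=6 s=2: L1-HIT | VC []
  [5] addr=0x1b4 blk=27 s=3: L1-HIT | VC []
  [6] addr=0x1b8 blk=27 s=3: L1-HIT | VC []
  [7] addr=0x6e blk=6 s=2: L1-HIT | VC []
  [8] addr=0xaa blk=10 s=2: MISS | VC [6]
  [9] addr=0x79 blk=7 s=3: MISS | VC [6, 27]
  [10] addr=0xbd blk=11 s=3: MISS | VC [6, 27, 7]
  [11] addr=0x72 blk=7 s=3: VC-HIT | VC [6, 27, 11]
  [12] addr=0x74 blk=7 s=3: L1-HIT | VC [6, 27, 11]
  [13] addr=0xb8 blk=11 s=3: VC-HIT | VC [6, 27, 7]
  [14] addr=0x74 blk=7 s=3: VC-HIT | VC [6, 27, 11]

SEQ = [MISS, MISS, L1-HIT, L1-HIT, L1-HIT, L1-HIT, L1-HIT, L1-HIT, MISS, MISS, MISS, VC-HIT, L1-HIT, VC-HIT, VC-HIT]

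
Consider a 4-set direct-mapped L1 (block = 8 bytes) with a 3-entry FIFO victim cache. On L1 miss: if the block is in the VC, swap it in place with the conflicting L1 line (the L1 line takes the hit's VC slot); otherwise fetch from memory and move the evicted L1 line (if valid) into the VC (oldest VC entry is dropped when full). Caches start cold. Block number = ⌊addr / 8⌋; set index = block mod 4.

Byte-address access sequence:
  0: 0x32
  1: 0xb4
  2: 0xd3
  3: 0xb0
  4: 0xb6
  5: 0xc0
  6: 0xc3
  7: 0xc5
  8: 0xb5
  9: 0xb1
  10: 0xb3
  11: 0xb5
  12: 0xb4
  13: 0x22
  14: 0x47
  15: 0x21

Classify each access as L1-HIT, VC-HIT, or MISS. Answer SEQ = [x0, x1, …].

SEQ = [MISS, MISS, MISS, VC-HIT, L1-HIT, MISS, L1-HIT, L1-HIT, L1-HIT, L1-HIT, L1-HIT, L1-HIT, L1-HIT, MISS, MISS, VC-HIT]

  [0] addr=0x32 blk=6 s=2: MISS | VC []
  [1] addr=0xb4 blk=22 s=2: MISS | VC [6]
  [2] addr=0xd3 blk=26 s=2: MISS | VC [6, 22]
  [3] addr=0xb0 blk=22 s=2: VC-HIT | VC [6, 26]
  [4] addr=0xb6 blk=22 s=2: L1-HIT | VC [6, 26]
  [5] addr=0xc0 blk=24 s=0: MISS | VC [6, 26]
  [6] addr=0xc3 blk=24 s=0: L1-HIT | VC [6, 26]
  [7] addr=0xc5 blk=24 s=0: L1-HIT | VC [6, 26]
  [8] addr=0xb5 blk=22 s=2: L1-HIT | VC [6, 26]
  [9] addr=0xb1 blk=22 s=2: L1-HIT | VC [6, 26]
  [10] addr=0xb3 blk=22 s=2: L1-HIT | VC [6, 26]
  [11] addr=0xb5 blk=22 s=2: L1-HIT | VC [6, 26]
  [12] addr=0xb4 blk=22 s=2: L1-HIT | VC [6, 26]
  [13] addr=0x22 blk=4 s=0: MISS | VC [6, 26, 24]
  [14] addr=0x47 blk=8 s=0: MISS | VC [26, 24, 4]
  [15] addr=0x21 blk=4 s=0: VC-HIT | VC [26, 24, 8]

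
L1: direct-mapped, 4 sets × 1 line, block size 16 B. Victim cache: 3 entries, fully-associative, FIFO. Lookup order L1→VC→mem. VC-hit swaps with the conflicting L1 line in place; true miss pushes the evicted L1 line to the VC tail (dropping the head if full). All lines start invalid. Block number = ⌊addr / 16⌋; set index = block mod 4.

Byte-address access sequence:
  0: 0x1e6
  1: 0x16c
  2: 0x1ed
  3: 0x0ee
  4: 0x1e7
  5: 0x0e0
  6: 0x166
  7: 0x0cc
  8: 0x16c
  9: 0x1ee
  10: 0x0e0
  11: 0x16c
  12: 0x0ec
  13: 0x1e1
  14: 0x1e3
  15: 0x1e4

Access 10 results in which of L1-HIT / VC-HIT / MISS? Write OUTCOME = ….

OUTCOME = VC-HIT

  [0] addr=0x1e6 blk=30 s=2: MISS | VC []
  [1] addr=0x16c blk=22 s=2: MISS | VC [30]
  [2] addr=0x1ed blk=30 s=2: VC-HIT | VC [22]
  [3] addr=0xee blk=14 s=2: MISS | VC [22, 30]
  [4] addr=0x1e7 blk=30 s=2: VC-HIT | VC [22, 14]
  [5] addr=0xe0 blk=14 s=2: VC-HIT | VC [22, 30]
  [6] addr=0x166 blk=22 s=2: VC-HIT | VC [14, 30]
  [7] addr=0xcc blk=12 s=0: MISS | VC [14, 30]
  [8] addr=0x16c blk=22 s=2: L1-HIT | VC [14, 30]
  [9] addr=0x1ee blk=30 s=2: VC-HIT | VC [14, 22]
  [10] addr=0xe0 blk=14 s=2: VC-HIT | VC [30, 22]
  [11] addr=0x16c blk=22 s=2: VC-HIT | VC [30, 14]
  [12] addr=0xec blk=14 s=2: VC-HIT | VC [30, 22]
  [13] addr=0x1e1 blk=30 s=2: VC-HIT | VC [14, 22]
  [14] addr=0x1e3 blk=30 s=2: L1-HIT | VC [14, 22]
  [15] addr=0x1e4 blk=30 s=2: L1-HIT | VC [14, 22]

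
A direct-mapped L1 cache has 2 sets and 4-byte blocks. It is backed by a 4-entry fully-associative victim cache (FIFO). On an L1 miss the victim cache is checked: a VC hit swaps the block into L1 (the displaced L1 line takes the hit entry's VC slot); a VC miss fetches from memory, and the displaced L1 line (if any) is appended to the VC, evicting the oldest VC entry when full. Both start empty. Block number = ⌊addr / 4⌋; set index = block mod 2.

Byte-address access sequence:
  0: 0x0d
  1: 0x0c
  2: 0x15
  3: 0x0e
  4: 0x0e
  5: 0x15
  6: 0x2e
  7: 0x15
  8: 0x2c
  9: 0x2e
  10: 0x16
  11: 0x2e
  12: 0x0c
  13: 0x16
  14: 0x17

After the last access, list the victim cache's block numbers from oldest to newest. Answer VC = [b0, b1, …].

VC = [11, 3]

#0 0xd→b3/s1 MISS; vc=[]
#1 0xc→b3/s1 L1-HIT; vc=[]
#2 0x15→b5/s1 MISS; vc=[3]
#3 0xe→b3/s1 VC-HIT; vc=[5]
#4 0xe→b3/s1 L1-HIT; vc=[5]
#5 0x15→b5/s1 VC-HIT; vc=[3]
#6 0x2e→b11/s1 MISS; vc=[3,5]
#7 0x15→b5/s1 VC-HIT; vc=[3,11]
#8 0x2c→b11/s1 VC-HIT; vc=[3,5]
#9 0x2e→b11/s1 L1-HIT; vc=[3,5]
#10 0x16→b5/s1 VC-HIT; vc=[3,11]
#11 0x2e→b11/s1 VC-HIT; vc=[3,5]
#12 0xc→b3/s1 VC-HIT; vc=[11,5]
#13 0x16→b5/s1 VC-HIT; vc=[11,3]
#14 0x17→b5/s1 L1-HIT; vc=[11,3]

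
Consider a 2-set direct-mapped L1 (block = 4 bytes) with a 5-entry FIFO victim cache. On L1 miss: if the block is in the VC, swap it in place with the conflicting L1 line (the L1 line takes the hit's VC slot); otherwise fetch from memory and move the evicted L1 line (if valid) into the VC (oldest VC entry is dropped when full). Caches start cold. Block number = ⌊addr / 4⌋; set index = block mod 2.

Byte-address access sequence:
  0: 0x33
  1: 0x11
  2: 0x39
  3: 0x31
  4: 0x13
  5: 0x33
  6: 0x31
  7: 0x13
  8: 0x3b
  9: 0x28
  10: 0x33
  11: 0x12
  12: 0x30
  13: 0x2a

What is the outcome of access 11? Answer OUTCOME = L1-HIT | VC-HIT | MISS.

  [0] addr=0x33 blk=12 s=0: MISS | VC []
  [1] addr=0x11 blk=4 s=0: MISS | VC [12]
  [2] addr=0x39 blk=14 s=0: MISS | VC [12, 4]
  [3] addr=0x31 blk=12 s=0: VC-HIT | VC [14, 4]
  [4] addr=0x13 blk=4 s=0: VC-HIT | VC [14, 12]
  [5] addr=0x33 blk=12 s=0: VC-HIT | VC [14, 4]
  [6] addr=0x31 blk=12 s=0: L1-HIT | VC [14, 4]
  [7] addr=0x13 blk=4 s=0: VC-HIT | VC [14, 12]
  [8] addr=0x3b blk=14 s=0: VC-HIT | VC [4, 12]
  [9] addr=0x28 blk=10 s=0: MISS | VC [4, 12, 14]
  [10] addr=0x33 blk=12 s=0: VC-HIT | VC [4, 10, 14]
  [11] addr=0x12 blk=4 s=0: VC-HIT | VC [12, 10, 14]
  [12] addr=0x30 blk=12 s=0: VC-HIT | VC [4, 10, 14]
  [13] addr=0x2a blk=10 s=0: VC-HIT | VC [4, 12, 14]

OUTCOME = VC-HIT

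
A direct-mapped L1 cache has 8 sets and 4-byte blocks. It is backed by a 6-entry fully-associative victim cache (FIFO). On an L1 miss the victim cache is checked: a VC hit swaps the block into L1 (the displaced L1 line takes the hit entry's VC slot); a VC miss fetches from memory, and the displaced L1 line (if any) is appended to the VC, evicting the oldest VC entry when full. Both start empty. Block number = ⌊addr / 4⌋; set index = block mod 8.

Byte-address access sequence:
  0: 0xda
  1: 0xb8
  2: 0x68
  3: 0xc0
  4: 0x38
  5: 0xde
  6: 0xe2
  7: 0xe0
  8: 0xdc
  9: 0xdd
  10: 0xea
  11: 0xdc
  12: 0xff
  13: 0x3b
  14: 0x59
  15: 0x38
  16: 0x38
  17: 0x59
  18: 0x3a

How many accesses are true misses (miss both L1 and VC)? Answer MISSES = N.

#0 0xda→b54/s6 MISS; vc=[]
#1 0xb8→b46/s6 MISS; vc=[54]
#2 0x68→b26/s2 MISS; vc=[54]
#3 0xc0→b48/s0 MISS; vc=[54]
#4 0x38→b14/s6 MISS; vc=[54,46]
#5 0xde→b55/s7 MISS; vc=[54,46]
#6 0xe2→b56/s0 MISS; vc=[54,46,48]
#7 0xe0→b56/s0 L1-HIT; vc=[54,46,48]
#8 0xdc→b55/s7 L1-HIT; vc=[54,46,48]
#9 0xdd→b55/s7 L1-HIT; vc=[54,46,48]
#10 0xea→b58/s2 MISS; vc=[54,46,48,26]
#11 0xdc→b55/s7 L1-HIT; vc=[54,46,48,26]
#12 0xff→b63/s7 MISS; vc=[54,46,48,26,55]
#13 0x3b→b14/s6 L1-HIT; vc=[54,46,48,26,55]
#14 0x59→b22/s6 MISS; vc=[54,46,48,26,55,14]
#15 0x38→b14/s6 VC-HIT; vc=[54,46,48,26,55,22]
#16 0x38→b14/s6 L1-HIT; vc=[54,46,48,26,55,22]
#17 0x59→b22/s6 VC-HIT; vc=[54,46,48,26,55,14]
#18 0x3a→b14/s6 VC-HIT; vc=[54,46,48,26,55,22]

MISSES = 10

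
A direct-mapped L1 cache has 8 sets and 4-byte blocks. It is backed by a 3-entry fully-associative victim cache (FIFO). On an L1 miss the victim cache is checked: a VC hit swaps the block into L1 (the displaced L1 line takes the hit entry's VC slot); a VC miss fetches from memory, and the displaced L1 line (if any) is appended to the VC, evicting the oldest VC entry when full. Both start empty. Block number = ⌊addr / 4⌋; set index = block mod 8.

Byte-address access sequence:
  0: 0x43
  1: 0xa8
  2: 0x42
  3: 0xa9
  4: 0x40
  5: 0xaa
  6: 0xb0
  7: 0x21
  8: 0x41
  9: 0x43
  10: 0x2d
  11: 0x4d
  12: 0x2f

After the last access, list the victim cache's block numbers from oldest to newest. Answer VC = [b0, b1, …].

VC = [8, 19]

0: 0x43 (blk 16, set 0) → MISS  vc=[]
1: 0xa8 (blk 42, set 2) → MISS  vc=[]
2: 0x42 (blk 16, set 0) → L1-HIT  vc=[]
3: 0xa9 (blk 42, set 2) → L1-HIT  vc=[]
4: 0x40 (blk 16, set 0) → L1-HIT  vc=[]
5: 0xaa (blk 42, set 2) → L1-HIT  vc=[]
6: 0xb0 (blk 44, set 4) → MISS  vc=[]
7: 0x21 (blk 8, set 0) → MISS  vc=[16]
8: 0x41 (blk 16, set 0) → VC-HIT  vc=[8]
9: 0x43 (blk 16, set 0) → L1-HIT  vc=[8]
10: 0x2d (blk 11, set 3) → MISS  vc=[8]
11: 0x4d (blk 19, set 3) → MISS  vc=[8, 11]
12: 0x2f (blk 11, set 3) → VC-HIT  vc=[8, 19]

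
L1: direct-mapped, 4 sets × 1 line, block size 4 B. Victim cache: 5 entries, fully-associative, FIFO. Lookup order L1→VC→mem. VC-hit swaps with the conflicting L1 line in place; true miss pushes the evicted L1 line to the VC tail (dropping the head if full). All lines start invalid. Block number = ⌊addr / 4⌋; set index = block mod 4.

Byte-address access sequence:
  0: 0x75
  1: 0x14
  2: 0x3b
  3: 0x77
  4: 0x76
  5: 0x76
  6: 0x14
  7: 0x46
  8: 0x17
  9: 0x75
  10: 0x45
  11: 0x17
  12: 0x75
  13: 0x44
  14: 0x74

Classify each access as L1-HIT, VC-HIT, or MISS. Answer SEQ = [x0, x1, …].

#0 0x75→b29/s1 MISS; vc=[]
#1 0x14→b5/s1 MISS; vc=[29]
#2 0x3b→b14/s2 MISS; vc=[29]
#3 0x77→b29/s1 VC-HIT; vc=[5]
#4 0x76→b29/s1 L1-HIT; vc=[5]
#5 0x76→b29/s1 L1-HIT; vc=[5]
#6 0x14→b5/s1 VC-HIT; vc=[29]
#7 0x46→b17/s1 MISS; vc=[29,5]
#8 0x17→b5/s1 VC-HIT; vc=[29,17]
#9 0x75→b29/s1 VC-HIT; vc=[5,17]
#10 0x45→b17/s1 VC-HIT; vc=[5,29]
#11 0x17→b5/s1 VC-HIT; vc=[17,29]
#12 0x75→b29/s1 VC-HIT; vc=[17,5]
#13 0x44→b17/s1 VC-HIT; vc=[29,5]
#14 0x74→b29/s1 VC-HIT; vc=[17,5]

SEQ = [MISS, MISS, MISS, VC-HIT, L1-HIT, L1-HIT, VC-HIT, MISS, VC-HIT, VC-HIT, VC-HIT, VC-HIT, VC-HIT, VC-HIT, VC-HIT]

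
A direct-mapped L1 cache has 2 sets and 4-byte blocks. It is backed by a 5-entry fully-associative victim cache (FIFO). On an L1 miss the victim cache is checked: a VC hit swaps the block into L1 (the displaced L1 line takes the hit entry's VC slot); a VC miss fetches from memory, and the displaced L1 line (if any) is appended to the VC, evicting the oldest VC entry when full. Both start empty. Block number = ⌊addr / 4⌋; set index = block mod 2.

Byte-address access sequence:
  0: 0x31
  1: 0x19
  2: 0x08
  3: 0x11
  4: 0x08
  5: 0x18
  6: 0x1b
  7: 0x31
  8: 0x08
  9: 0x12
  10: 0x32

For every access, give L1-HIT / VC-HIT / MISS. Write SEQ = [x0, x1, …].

SEQ = [MISS, MISS, MISS, MISS, VC-HIT, VC-HIT, L1-HIT, VC-HIT, VC-HIT, VC-HIT, VC-HIT]

0: 0x31 (blk 12, set 0) → MISS  vc=[]
1: 0x19 (blk 6, set 0) → MISS  vc=[12]
2: 0x8 (blk 2, set 0) → MISS  vc=[12, 6]
3: 0x11 (blk 4, set 0) → MISS  vc=[12, 6, 2]
4: 0x8 (blk 2, set 0) → VC-HIT  vc=[12, 6, 4]
5: 0x18 (blk 6, set 0) → VC-HIT  vc=[12, 2, 4]
6: 0x1b (blk 6, set 0) → L1-HIT  vc=[12, 2, 4]
7: 0x31 (blk 12, set 0) → VC-HIT  vc=[6, 2, 4]
8: 0x8 (blk 2, set 0) → VC-HIT  vc=[6, 12, 4]
9: 0x12 (blk 4, set 0) → VC-HIT  vc=[6, 12, 2]
10: 0x32 (blk 12, set 0) → VC-HIT  vc=[6, 4, 2]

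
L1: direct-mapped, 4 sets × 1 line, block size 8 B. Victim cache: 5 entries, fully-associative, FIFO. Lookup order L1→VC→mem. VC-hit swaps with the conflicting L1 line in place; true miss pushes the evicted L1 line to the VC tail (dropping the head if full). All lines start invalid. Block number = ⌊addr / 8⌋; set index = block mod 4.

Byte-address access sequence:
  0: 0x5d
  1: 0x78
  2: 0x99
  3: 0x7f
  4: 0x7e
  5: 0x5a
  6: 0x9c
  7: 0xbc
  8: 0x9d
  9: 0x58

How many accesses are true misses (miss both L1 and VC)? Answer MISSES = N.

MISSES = 4

#0 0x5d→b11/s3 MISS; vc=[]
#1 0x78→b15/s3 MISS; vc=[11]
#2 0x99→b19/s3 MISS; vc=[11,15]
#3 0x7f→b15/s3 VC-HIT; vc=[11,19]
#4 0x7e→b15/s3 L1-HIT; vc=[11,19]
#5 0x5a→b11/s3 VC-HIT; vc=[15,19]
#6 0x9c→b19/s3 VC-HIT; vc=[15,11]
#7 0xbc→b23/s3 MISS; vc=[15,11,19]
#8 0x9d→b19/s3 VC-HIT; vc=[15,11,23]
#9 0x58→b11/s3 VC-HIT; vc=[15,19,23]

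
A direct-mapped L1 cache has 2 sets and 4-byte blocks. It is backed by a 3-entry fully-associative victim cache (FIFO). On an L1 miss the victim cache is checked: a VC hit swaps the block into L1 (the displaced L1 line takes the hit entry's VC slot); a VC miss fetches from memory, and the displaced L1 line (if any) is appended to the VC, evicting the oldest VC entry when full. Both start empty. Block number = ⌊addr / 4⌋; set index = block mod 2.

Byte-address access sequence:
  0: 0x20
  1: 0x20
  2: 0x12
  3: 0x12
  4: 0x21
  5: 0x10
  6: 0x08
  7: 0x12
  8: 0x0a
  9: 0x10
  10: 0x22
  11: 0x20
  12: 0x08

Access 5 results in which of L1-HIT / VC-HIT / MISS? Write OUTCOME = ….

OUTCOME = VC-HIT

#0 0x20→b8/s0 MISS; vc=[]
#1 0x20→b8/s0 L1-HIT; vc=[]
#2 0x12→b4/s0 MISS; vc=[8]
#3 0x12→b4/s0 L1-HIT; vc=[8]
#4 0x21→b8/s0 VC-HIT; vc=[4]
#5 0x10→b4/s0 VC-HIT; vc=[8]
#6 0x8→b2/s0 MISS; vc=[8,4]
#7 0x12→b4/s0 VC-HIT; vc=[8,2]
#8 0xa→b2/s0 VC-HIT; vc=[8,4]
#9 0x10→b4/s0 VC-HIT; vc=[8,2]
#10 0x22→b8/s0 VC-HIT; vc=[4,2]
#11 0x20→b8/s0 L1-HIT; vc=[4,2]
#12 0x8→b2/s0 VC-HIT; vc=[4,8]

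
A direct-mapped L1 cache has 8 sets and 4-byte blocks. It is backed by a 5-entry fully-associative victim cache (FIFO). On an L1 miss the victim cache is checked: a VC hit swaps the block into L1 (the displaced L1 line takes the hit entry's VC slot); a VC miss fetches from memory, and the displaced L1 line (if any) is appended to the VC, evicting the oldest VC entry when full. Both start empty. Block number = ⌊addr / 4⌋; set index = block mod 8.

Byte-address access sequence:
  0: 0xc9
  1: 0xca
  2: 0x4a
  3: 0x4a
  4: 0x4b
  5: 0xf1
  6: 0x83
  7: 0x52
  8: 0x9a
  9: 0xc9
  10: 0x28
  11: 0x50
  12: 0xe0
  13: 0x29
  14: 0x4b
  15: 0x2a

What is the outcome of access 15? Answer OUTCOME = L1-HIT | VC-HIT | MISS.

OUTCOME = VC-HIT

#0 0xc9→b50/s2 MISS; vc=[]
#1 0xca→b50/s2 L1-HIT; vc=[]
#2 0x4a→b18/s2 MISS; vc=[50]
#3 0x4a→b18/s2 L1-HIT; vc=[50]
#4 0x4b→b18/s2 L1-HIT; vc=[50]
#5 0xf1→b60/s4 MISS; vc=[50]
#6 0x83→b32/s0 MISS; vc=[50]
#7 0x52→b20/s4 MISS; vc=[50,60]
#8 0x9a→b38/s6 MISS; vc=[50,60]
#9 0xc9→b50/s2 VC-HIT; vc=[18,60]
#10 0x28→b10/s2 MISS; vc=[18,60,50]
#11 0x50→b20/s4 L1-HIT; vc=[18,60,50]
#12 0xe0→b56/s0 MISS; vc=[18,60,50,32]
#13 0x29→b10/s2 L1-HIT; vc=[18,60,50,32]
#14 0x4b→b18/s2 VC-HIT; vc=[10,60,50,32]
#15 0x2a→b10/s2 VC-HIT; vc=[18,60,50,32]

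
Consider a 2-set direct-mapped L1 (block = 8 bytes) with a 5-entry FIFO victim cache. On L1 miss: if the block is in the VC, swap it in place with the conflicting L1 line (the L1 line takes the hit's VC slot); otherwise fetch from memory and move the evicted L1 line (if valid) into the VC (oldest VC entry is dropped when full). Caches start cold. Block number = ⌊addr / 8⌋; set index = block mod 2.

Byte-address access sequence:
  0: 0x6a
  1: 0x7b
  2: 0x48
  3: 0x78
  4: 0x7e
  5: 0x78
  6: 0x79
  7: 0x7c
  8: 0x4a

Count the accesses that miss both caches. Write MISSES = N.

  [0] addr=0x6a blk=13 s=1: MISS | VC []
  [1] addr=0x7b blk=15 s=1: MISS | VC [13]
  [2] addr=0x48 blk=9 s=1: MISS | VC [13, 15]
  [3] addr=0x78 blk=15 s=1: VC-HIT | VC [13, 9]
  [4] addr=0x7e blk=15 s=1: L1-HIT | VC [13, 9]
  [5] addr=0x78 blk=15 s=1: L1-HIT | VC [13, 9]
  [6] addr=0x79 blk=15 s=1: L1-HIT | VC [13, 9]
  [7] addr=0x7c blk=15 s=1: L1-HIT | VC [13, 9]
  [8] addr=0x4a blk=9 s=1: VC-HIT | VC [13, 15]

MISSES = 3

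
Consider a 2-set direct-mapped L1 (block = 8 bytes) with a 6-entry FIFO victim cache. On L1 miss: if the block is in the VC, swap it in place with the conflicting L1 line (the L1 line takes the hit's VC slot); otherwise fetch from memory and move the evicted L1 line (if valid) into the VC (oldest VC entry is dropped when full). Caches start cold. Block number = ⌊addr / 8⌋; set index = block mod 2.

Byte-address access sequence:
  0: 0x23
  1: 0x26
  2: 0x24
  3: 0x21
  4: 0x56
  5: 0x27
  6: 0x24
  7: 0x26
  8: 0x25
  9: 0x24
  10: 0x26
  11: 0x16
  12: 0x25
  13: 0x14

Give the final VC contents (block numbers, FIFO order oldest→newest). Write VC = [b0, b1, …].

#0 0x23→b4/s0 MISS; vc=[]
#1 0x26→b4/s0 L1-HIT; vc=[]
#2 0x24→b4/s0 L1-HIT; vc=[]
#3 0x21→b4/s0 L1-HIT; vc=[]
#4 0x56→b10/s0 MISS; vc=[4]
#5 0x27→b4/s0 VC-HIT; vc=[10]
#6 0x24→b4/s0 L1-HIT; vc=[10]
#7 0x26→b4/s0 L1-HIT; vc=[10]
#8 0x25→b4/s0 L1-HIT; vc=[10]
#9 0x24→b4/s0 L1-HIT; vc=[10]
#10 0x26→b4/s0 L1-HIT; vc=[10]
#11 0x16→b2/s0 MISS; vc=[10,4]
#12 0x25→b4/s0 VC-HIT; vc=[10,2]
#13 0x14→b2/s0 VC-HIT; vc=[10,4]

VC = [10, 4]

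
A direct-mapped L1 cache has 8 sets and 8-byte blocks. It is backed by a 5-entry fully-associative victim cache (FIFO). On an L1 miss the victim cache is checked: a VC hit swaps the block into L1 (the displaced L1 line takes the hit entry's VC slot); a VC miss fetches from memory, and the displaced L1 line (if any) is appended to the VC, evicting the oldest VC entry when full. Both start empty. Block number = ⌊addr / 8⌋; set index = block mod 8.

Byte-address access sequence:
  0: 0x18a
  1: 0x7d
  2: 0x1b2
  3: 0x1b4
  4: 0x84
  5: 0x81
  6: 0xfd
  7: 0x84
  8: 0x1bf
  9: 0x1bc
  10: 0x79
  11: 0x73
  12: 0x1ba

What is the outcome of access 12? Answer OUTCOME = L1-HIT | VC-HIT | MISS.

0: 0x18a (blk 49, set 1) → MISS  vc=[]
1: 0x7d (blk 15, set 7) → MISS  vc=[]
2: 0x1b2 (blk 54, set 6) → MISS  vc=[]
3: 0x1b4 (blk 54, set 6) → L1-HIT  vc=[]
4: 0x84 (blk 16, set 0) → MISS  vc=[]
5: 0x81 (blk 16, set 0) → L1-HIT  vc=[]
6: 0xfd (blk 31, set 7) → MISS  vc=[15]
7: 0x84 (blk 16, set 0) → L1-HIT  vc=[15]
8: 0x1bf (blk 55, set 7) → MISS  vc=[15, 31]
9: 0x1bc (blk 55, set 7) → L1-HIT  vc=[15, 31]
10: 0x79 (blk 15, set 7) → VC-HIT  vc=[55, 31]
11: 0x73 (blk 14, set 6) → MISS  vc=[55, 31, 54]
12: 0x1ba (blk 55, set 7) → VC-HIT  vc=[15, 31, 54]

OUTCOME = VC-HIT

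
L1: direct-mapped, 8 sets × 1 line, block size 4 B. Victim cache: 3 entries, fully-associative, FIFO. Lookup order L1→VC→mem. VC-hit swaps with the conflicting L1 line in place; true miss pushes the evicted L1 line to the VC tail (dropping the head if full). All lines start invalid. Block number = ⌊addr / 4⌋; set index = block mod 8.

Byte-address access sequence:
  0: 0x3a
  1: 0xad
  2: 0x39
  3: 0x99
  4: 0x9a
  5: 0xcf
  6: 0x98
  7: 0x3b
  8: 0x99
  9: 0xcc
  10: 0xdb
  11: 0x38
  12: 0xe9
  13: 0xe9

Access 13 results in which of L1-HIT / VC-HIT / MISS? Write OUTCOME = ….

#0 0x3a→b14/s6 MISS; vc=[]
#1 0xad→b43/s3 MISS; vc=[]
#2 0x39→b14/s6 L1-HIT; vc=[]
#3 0x99→b38/s6 MISS; vc=[14]
#4 0x9a→b38/s6 L1-HIT; vc=[14]
#5 0xcf→b51/s3 MISS; vc=[14,43]
#6 0x98→b38/s6 L1-HIT; vc=[14,43]
#7 0x3b→b14/s6 VC-HIT; vc=[38,43]
#8 0x99→b38/s6 VC-HIT; vc=[14,43]
#9 0xcc→b51/s3 L1-HIT; vc=[14,43]
#10 0xdb→b54/s6 MISS; vc=[14,43,38]
#11 0x38→b14/s6 VC-HIT; vc=[54,43,38]
#12 0xe9→b58/s2 MISS; vc=[54,43,38]
#13 0xe9→b58/s2 L1-HIT; vc=[54,43,38]

OUTCOME = L1-HIT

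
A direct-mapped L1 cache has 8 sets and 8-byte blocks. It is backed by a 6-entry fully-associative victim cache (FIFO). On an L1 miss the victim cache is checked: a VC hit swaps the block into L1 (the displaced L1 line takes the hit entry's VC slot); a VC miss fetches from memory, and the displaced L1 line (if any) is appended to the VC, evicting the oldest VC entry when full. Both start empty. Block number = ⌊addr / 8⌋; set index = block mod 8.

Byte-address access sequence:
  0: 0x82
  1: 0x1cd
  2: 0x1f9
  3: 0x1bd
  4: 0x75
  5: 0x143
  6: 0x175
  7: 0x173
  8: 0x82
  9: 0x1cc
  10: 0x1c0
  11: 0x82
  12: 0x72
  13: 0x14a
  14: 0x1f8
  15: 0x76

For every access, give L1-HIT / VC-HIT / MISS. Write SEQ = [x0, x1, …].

SEQ = [MISS, MISS, MISS, MISS, MISS, MISS, MISS, L1-HIT, VC-HIT, L1-HIT, MISS, VC-HIT, VC-HIT, MISS, VC-HIT, L1-HIT]

  [0] addr=0x82 blk=16 s=0: MISS | VC []
  [1] addr=0x1cd blk=57 s=1: MISS | VC []
  [2] addr=0x1f9 blk=63 s=7: MISS | VC []
  [3] addr=0x1bd blk=55 s=7: MISS | VC [63]
  [4] addr=0x75 blk=14 s=6: MISS | VC [63]
  [5] addr=0x143 blk=40 s=0: MISS | VC [63, 16]
  [6] addr=0x175 blk=46 s=6: MISS | VC [63, 16, 14]
  [7] addr=0x173 blk=46 s=6: L1-HIT | VC [63, 16, 14]
  [8] addr=0x82 blk=16 s=0: VC-HIT | VC [63, 40, 14]
  [9] addr=0x1cc blk=57 s=1: L1-HIT | VC [63, 40, 14]
  [10] addr=0x1c0 blk=56 s=0: MISS | VC [63, 40, 14, 16]
  [11] addr=0x82 blk=16 s=0: VC-HIT | VC [63, 40, 14, 56]
  [12] addr=0x72 blk=14 s=6: VC-HIT | VC [63, 40, 46, 56]
  [13] addr=0x14a blk=41 s=1: MISS | VC [63, 40, 46, 56, 57]
  [14] addr=0x1f8 blk=63 s=7: VC-HIT | VC [55, 40, 46, 56, 57]
  [15] addr=0x76 blk=14 s=6: L1-HIT | VC [55, 40, 46, 56, 57]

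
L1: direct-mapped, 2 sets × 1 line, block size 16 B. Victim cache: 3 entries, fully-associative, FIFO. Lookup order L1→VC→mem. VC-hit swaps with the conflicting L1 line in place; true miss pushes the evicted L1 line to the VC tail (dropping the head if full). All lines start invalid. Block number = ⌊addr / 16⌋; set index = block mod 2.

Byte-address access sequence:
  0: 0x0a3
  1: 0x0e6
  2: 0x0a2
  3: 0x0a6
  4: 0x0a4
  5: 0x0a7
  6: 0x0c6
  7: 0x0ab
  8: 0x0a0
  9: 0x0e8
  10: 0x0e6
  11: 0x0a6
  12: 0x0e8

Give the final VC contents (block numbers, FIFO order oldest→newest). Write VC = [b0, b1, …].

VC = [10, 12]

  [0] addr=0xa3 blk=10 s=0: MISS | VC []
  [1] addr=0xe6 blk=14 s=0: MISS | VC [10]
  [2] addr=0xa2 blk=10 s=0: VC-HIT | VC [14]
  [3] addr=0xa6 blk=10 s=0: L1-HIT | VC [14]
  [4] addr=0xa4 blk=10 s=0: L1-HIT | VC [14]
  [5] addr=0xa7 blk=10 s=0: L1-HIT | VC [14]
  [6] addr=0xc6 blk=12 s=0: MISS | VC [14, 10]
  [7] addr=0xab blk=10 s=0: VC-HIT | VC [14, 12]
  [8] addr=0xa0 blk=10 s=0: L1-HIT | VC [14, 12]
  [9] addr=0xe8 blk=14 s=0: VC-HIT | VC [10, 12]
  [10] addr=0xe6 blk=14 s=0: L1-HIT | VC [10, 12]
  [11] addr=0xa6 blk=10 s=0: VC-HIT | VC [14, 12]
  [12] addr=0xe8 blk=14 s=0: VC-HIT | VC [10, 12]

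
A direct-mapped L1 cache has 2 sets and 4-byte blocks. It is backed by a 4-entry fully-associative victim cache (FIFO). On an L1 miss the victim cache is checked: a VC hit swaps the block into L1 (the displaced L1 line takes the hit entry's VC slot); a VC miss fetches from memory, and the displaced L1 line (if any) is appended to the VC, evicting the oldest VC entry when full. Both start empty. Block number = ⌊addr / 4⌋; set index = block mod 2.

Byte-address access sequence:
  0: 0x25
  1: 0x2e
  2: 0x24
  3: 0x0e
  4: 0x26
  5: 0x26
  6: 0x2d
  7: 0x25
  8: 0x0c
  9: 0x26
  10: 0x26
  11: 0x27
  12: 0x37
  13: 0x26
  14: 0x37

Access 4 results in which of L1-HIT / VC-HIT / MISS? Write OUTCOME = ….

#0 0x25→b9/s1 MISS; vc=[]
#1 0x2e→b11/s1 MISS; vc=[9]
#2 0x24→b9/s1 VC-HIT; vc=[11]
#3 0xe→b3/s1 MISS; vc=[11,9]
#4 0x26→b9/s1 VC-HIT; vc=[11,3]
#5 0x26→b9/s1 L1-HIT; vc=[11,3]
#6 0x2d→b11/s1 VC-HIT; vc=[9,3]
#7 0x25→b9/s1 VC-HIT; vc=[11,3]
#8 0xc→b3/s1 VC-HIT; vc=[11,9]
#9 0x26→b9/s1 VC-HIT; vc=[11,3]
#10 0x26→b9/s1 L1-HIT; vc=[11,3]
#11 0x27→b9/s1 L1-HIT; vc=[11,3]
#12 0x37→b13/s1 MISS; vc=[11,3,9]
#13 0x26→b9/s1 VC-HIT; vc=[11,3,13]
#14 0x37→b13/s1 VC-HIT; vc=[11,3,9]

OUTCOME = VC-HIT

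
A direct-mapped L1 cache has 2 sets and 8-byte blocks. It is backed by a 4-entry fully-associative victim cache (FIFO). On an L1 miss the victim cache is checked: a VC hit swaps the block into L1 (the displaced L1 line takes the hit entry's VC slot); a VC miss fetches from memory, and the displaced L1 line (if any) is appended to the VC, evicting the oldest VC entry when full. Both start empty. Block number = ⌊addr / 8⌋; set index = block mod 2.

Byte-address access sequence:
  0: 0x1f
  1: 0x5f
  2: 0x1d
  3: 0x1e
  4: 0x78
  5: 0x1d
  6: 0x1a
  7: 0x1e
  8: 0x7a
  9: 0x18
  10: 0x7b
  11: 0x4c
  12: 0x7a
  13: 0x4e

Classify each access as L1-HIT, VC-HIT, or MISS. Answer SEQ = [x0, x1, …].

0: 0x1f (blk 3, set 1) → MISS  vc=[]
1: 0x5f (blk 11, set 1) → MISS  vc=[3]
2: 0x1d (blk 3, set 1) → VC-HIT  vc=[11]
3: 0x1e (blk 3, set 1) → L1-HIT  vc=[11]
4: 0x78 (blk 15, set 1) → MISS  vc=[11, 3]
5: 0x1d (blk 3, set 1) → VC-HIT  vc=[11, 15]
6: 0x1a (blk 3, set 1) → L1-HIT  vc=[11, 15]
7: 0x1e (blk 3, set 1) → L1-HIT  vc=[11, 15]
8: 0x7a (blk 15, set 1) → VC-HIT  vc=[11, 3]
9: 0x18 (blk 3, set 1) → VC-HIT  vc=[11, 15]
10: 0x7b (blk 15, set 1) → VC-HIT  vc=[11, 3]
11: 0x4c (blk 9, set 1) → MISS  vc=[11, 3, 15]
12: 0x7a (blk 15, set 1) → VC-HIT  vc=[11, 3, 9]
13: 0x4e (blk 9, set 1) → VC-HIT  vc=[11, 3, 15]

SEQ = [MISS, MISS, VC-HIT, L1-HIT, MISS, VC-HIT, L1-HIT, L1-HIT, VC-HIT, VC-HIT, VC-HIT, MISS, VC-HIT, VC-HIT]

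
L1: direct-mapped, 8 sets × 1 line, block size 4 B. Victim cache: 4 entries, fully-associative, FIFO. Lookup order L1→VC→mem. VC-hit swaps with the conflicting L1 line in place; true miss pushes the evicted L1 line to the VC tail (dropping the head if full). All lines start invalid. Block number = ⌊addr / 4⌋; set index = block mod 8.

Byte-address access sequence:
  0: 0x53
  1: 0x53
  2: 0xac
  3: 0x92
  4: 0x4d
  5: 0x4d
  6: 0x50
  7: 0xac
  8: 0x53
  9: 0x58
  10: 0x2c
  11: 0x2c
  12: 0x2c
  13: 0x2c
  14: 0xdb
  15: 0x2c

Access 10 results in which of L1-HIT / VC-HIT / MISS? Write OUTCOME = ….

#0 0x53→b20/s4 MISS; vc=[]
#1 0x53→b20/s4 L1-HIT; vc=[]
#2 0xac→b43/s3 MISS; vc=[]
#3 0x92→b36/s4 MISS; vc=[20]
#4 0x4d→b19/s3 MISS; vc=[20,43]
#5 0x4d→b19/s3 L1-HIT; vc=[20,43]
#6 0x50→b20/s4 VC-HIT; vc=[36,43]
#7 0xac→b43/s3 VC-HIT; vc=[36,19]
#8 0x53→b20/s4 L1-HIT; vc=[36,19]
#9 0x58→b22/s6 MISS; vc=[36,19]
#10 0x2c→b11/s3 MISS; vc=[36,19,43]
#11 0x2c→b11/s3 L1-HIT; vc=[36,19,43]
#12 0x2c→b11/s3 L1-HIT; vc=[36,19,43]
#13 0x2c→b11/s3 L1-HIT; vc=[36,19,43]
#14 0xdb→b54/s6 MISS; vc=[36,19,43,22]
#15 0x2c→b11/s3 L1-HIT; vc=[36,19,43,22]

OUTCOME = MISS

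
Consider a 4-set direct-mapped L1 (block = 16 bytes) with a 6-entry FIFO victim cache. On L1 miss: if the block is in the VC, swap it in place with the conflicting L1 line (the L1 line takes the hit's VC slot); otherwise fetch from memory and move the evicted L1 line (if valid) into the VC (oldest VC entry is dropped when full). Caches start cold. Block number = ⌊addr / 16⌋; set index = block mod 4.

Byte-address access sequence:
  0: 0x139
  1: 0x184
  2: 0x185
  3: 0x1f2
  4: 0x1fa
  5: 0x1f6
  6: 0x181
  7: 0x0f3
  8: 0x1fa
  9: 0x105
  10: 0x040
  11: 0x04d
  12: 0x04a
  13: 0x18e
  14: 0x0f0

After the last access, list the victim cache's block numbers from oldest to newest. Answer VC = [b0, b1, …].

  [0] addr=0x139 blk=19 s=3: MISS | VC []
  [1] addr=0x184 blk=24 s=0: MISS | VC []
  [2] addr=0x185 blk=24 s=0: L1-HIT | VC []
  [3] addr=0x1f2 blk=31 s=3: MISS | VC [19]
  [4] addr=0x1fa blk=31 s=3: L1-HIT | VC [19]
  [5] addr=0x1f6 blk=31 s=3: L1-HIT | VC [19]
  [6] addr=0x181 blk=24 s=0: L1-HIT | VC [19]
  [7] addr=0xf3 blk=15 s=3: MISS | VC [19, 31]
  [8] addr=0x1fa blk=31 s=3: VC-HIT | VC [19, 15]
  [9] addr=0x105 blk=16 s=0: MISS | VC [19, 15, 24]
  [10] addr=0x40 blk=4 s=0: MISS | VC [19, 15, 24, 16]
  [11] addr=0x4d blk=4 s=0: L1-HIT | VC [19, 15, 24, 16]
  [12] addr=0x4a blk=4 s=0: L1-HIT | VC [19, 15, 24, 16]
  [13] addr=0x18e blk=24 s=0: VC-HIT | VC [19, 15, 4, 16]
  [14] addr=0xf0 blk=15 s=3: VC-HIT | VC [19, 31, 4, 16]

VC = [19, 31, 4, 16]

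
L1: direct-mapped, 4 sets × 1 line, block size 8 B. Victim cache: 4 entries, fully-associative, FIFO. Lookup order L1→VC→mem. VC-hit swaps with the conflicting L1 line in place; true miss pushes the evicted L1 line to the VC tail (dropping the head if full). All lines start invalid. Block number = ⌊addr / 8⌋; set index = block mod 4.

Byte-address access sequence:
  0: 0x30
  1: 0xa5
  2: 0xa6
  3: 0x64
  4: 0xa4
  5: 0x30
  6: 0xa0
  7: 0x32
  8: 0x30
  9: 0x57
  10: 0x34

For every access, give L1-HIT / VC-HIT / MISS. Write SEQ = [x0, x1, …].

SEQ = [MISS, MISS, L1-HIT, MISS, VC-HIT, L1-HIT, L1-HIT, L1-HIT, L1-HIT, MISS, VC-HIT]

  [0] addr=0x30 blk=6 s=2: MISS | VC []
  [1] addr=0xa5 blk=20 s=0: MISS | VC []
  [2] addr=0xa6 blk=20 s=0: L1-HIT | VC []
  [3] addr=0x64 blk=12 s=0: MISS | VC [20]
  [4] addr=0xa4 blk=20 s=0: VC-HIT | VC [12]
  [5] addr=0x30 blk=6 s=2: L1-HIT | VC [12]
  [6] addr=0xa0 blk=20 s=0: L1-HIT | VC [12]
  [7] addr=0x32 blk=6 s=2: L1-HIT | VC [12]
  [8] addr=0x30 blk=6 s=2: L1-HIT | VC [12]
  [9] addr=0x57 blk=10 s=2: MISS | VC [12, 6]
  [10] addr=0x34 blk=6 s=2: VC-HIT | VC [12, 10]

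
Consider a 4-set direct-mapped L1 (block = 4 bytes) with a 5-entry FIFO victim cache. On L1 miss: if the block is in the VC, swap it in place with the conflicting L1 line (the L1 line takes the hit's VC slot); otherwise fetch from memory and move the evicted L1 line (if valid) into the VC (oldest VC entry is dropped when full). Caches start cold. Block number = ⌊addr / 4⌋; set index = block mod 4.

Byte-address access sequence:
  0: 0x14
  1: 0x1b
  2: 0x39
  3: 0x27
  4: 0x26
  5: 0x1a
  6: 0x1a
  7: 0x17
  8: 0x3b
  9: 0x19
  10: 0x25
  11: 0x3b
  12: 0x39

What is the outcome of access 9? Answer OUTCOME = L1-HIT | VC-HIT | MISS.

0: 0x14 (blk 5, set 1) → MISS  vc=[]
1: 0x1b (blk 6, set 2) → MISS  vc=[]
2: 0x39 (blk 14, set 2) → MISS  vc=[6]
3: 0x27 (blk 9, set 1) → MISS  vc=[6, 5]
4: 0x26 (blk 9, set 1) → L1-HIT  vc=[6, 5]
5: 0x1a (blk 6, set 2) → VC-HIT  vc=[14, 5]
6: 0x1a (blk 6, set 2) → L1-HIT  vc=[14, 5]
7: 0x17 (blk 5, set 1) → VC-HIT  vc=[14, 9]
8: 0x3b (blk 14, set 2) → VC-HIT  vc=[6, 9]
9: 0x19 (blk 6, set 2) → VC-HIT  vc=[14, 9]
10: 0x25 (blk 9, set 1) → VC-HIT  vc=[14, 5]
11: 0x3b (blk 14, set 2) → VC-HIT  vc=[6, 5]
12: 0x39 (blk 14, set 2) → L1-HIT  vc=[6, 5]

OUTCOME = VC-HIT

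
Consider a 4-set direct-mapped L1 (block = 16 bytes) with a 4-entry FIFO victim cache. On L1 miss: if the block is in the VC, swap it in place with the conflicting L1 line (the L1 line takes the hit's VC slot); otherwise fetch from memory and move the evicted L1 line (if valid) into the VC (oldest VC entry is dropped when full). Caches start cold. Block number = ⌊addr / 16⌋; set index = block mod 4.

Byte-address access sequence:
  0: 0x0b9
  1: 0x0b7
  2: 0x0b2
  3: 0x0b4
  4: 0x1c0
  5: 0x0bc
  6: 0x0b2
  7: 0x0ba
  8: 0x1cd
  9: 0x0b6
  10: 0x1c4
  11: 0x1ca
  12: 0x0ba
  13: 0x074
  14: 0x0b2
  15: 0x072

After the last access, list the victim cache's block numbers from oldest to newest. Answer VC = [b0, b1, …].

VC = [11]

#0 0xb9→b11/s3 MISS; vc=[]
#1 0xb7→b11/s3 L1-HIT; vc=[]
#2 0xb2→b11/s3 L1-HIT; vc=[]
#3 0xb4→b11/s3 L1-HIT; vc=[]
#4 0x1c0→b28/s0 MISS; vc=[]
#5 0xbc→b11/s3 L1-HIT; vc=[]
#6 0xb2→b11/s3 L1-HIT; vc=[]
#7 0xba→b11/s3 L1-HIT; vc=[]
#8 0x1cd→b28/s0 L1-HIT; vc=[]
#9 0xb6→b11/s3 L1-HIT; vc=[]
#10 0x1c4→b28/s0 L1-HIT; vc=[]
#11 0x1ca→b28/s0 L1-HIT; vc=[]
#12 0xba→b11/s3 L1-HIT; vc=[]
#13 0x74→b7/s3 MISS; vc=[11]
#14 0xb2→b11/s3 VC-HIT; vc=[7]
#15 0x72→b7/s3 VC-HIT; vc=[11]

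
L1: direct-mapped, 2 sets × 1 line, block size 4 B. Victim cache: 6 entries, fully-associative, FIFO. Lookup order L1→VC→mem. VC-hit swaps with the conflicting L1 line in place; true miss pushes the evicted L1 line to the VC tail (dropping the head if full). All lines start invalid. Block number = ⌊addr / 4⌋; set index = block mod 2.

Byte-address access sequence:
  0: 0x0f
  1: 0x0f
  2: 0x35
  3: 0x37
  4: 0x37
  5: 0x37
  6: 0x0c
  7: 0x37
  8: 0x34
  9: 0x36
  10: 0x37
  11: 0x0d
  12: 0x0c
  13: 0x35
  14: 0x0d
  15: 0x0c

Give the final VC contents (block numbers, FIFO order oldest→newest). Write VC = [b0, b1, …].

  [0] addr=0xf blk=3 s=1: MISS | VC []
  [1] addr=0xf blk=3 s=1: L1-HIT | VC []
  [2] addr=0x35 blk=13 s=1: MISS | VC [3]
  [3] addr=0x37 blk=13 s=1: L1-HIT | VC [3]
  [4] addr=0x37 blk=13 s=1: L1-HIT | VC [3]
  [5] addr=0x37 blk=13 s=1: L1-HIT | VC [3]
  [6] addr=0xc blk=3 s=1: VC-HIT | VC [13]
  [7] addr=0x37 blk=13 s=1: VC-HIT | VC [3]
  [8] addr=0x34 blk=13 s=1: L1-HIT | VC [3]
  [9] addr=0x36 blk=13 s=1: L1-HIT | VC [3]
  [10] addr=0x37 blk=13 s=1: L1-HIT | VC [3]
  [11] addr=0xd blk=3 s=1: VC-HIT | VC [13]
  [12] addr=0xc blk=3 s=1: L1-HIT | VC [13]
  [13] addr=0x35 blk=13 s=1: VC-HIT | VC [3]
  [14] addr=0xd blk=3 s=1: VC-HIT | VC [13]
  [15] addr=0xc blk=3 s=1: L1-HIT | VC [13]

VC = [13]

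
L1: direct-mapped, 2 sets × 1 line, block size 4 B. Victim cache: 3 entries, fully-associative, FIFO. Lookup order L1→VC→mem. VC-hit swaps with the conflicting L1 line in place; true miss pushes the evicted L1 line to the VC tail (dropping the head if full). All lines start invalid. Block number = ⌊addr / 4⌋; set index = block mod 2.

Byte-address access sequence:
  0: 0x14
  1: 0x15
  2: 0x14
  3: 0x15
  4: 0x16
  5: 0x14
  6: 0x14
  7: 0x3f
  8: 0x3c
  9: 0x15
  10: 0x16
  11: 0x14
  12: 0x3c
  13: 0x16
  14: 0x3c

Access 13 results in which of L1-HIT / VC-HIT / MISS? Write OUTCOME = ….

OUTCOME = VC-HIT

0: 0x14 (blk 5, set 1) → MISS  vc=[]
1: 0x15 (blk 5, set 1) → L1-HIT  vc=[]
2: 0x14 (blk 5, set 1) → L1-HIT  vc=[]
3: 0x15 (blk 5, set 1) → L1-HIT  vc=[]
4: 0x16 (blk 5, set 1) → L1-HIT  vc=[]
5: 0x14 (blk 5, set 1) → L1-HIT  vc=[]
6: 0x14 (blk 5, set 1) → L1-HIT  vc=[]
7: 0x3f (blk 15, set 1) → MISS  vc=[5]
8: 0x3c (blk 15, set 1) → L1-HIT  vc=[5]
9: 0x15 (blk 5, set 1) → VC-HIT  vc=[15]
10: 0x16 (blk 5, set 1) → L1-HIT  vc=[15]
11: 0x14 (blk 5, set 1) → L1-HIT  vc=[15]
12: 0x3c (blk 15, set 1) → VC-HIT  vc=[5]
13: 0x16 (blk 5, set 1) → VC-HIT  vc=[15]
14: 0x3c (blk 15, set 1) → VC-HIT  vc=[5]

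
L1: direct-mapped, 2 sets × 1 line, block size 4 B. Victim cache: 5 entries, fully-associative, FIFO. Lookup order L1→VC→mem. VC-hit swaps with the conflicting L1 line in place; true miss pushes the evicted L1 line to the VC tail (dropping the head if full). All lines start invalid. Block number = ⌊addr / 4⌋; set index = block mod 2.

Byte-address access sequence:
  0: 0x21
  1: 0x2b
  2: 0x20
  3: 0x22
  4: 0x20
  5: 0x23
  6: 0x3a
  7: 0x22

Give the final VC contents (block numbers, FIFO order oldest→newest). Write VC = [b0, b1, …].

VC = [10, 14]

#0 0x21→b8/s0 MISS; vc=[]
#1 0x2b→b10/s0 MISS; vc=[8]
#2 0x20→b8/s0 VC-HIT; vc=[10]
#3 0x22→b8/s0 L1-HIT; vc=[10]
#4 0x20→b8/s0 L1-HIT; vc=[10]
#5 0x23→b8/s0 L1-HIT; vc=[10]
#6 0x3a→b14/s0 MISS; vc=[10,8]
#7 0x22→b8/s0 VC-HIT; vc=[10,14]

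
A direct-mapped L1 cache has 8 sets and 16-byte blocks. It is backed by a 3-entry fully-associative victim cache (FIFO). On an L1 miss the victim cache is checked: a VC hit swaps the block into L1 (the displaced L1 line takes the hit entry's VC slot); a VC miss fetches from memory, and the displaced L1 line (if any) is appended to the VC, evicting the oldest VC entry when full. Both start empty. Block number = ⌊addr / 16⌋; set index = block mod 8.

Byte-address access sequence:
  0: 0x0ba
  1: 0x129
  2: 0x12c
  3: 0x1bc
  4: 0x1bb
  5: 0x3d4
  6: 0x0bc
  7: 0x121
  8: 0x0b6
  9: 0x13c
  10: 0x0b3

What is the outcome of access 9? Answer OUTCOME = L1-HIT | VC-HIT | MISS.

  [0] addr=0xba blk=11 s=3: MISS | VC []
  [1] addr=0x129 blk=18 s=2: MISS | VC []
  [2] addr=0x12c blk=18 s=2: L1-HIT | VC []
  [3] addr=0x1bc blk=27 s=3: MISS | VC [11]
  [4] addr=0x1bb blk=27 s=3: L1-HIT | VC [11]
  [5] addr=0x3d4 blk=61 s=5: MISS | VC [11]
  [6] addr=0xbc blk=11 s=3: VC-HIT | VC [27]
  [7] addr=0x121 blk=18 s=2: L1-HIT | VC [27]
  [8] addr=0xb6 blk=11 s=3: L1-HIT | VC [27]
  [9] addr=0x13c blk=19 s=3: MISS | VC [27, 11]
  [10] addr=0xb3 blk=11 s=3: VC-HIT | VC [27, 19]

OUTCOME = MISS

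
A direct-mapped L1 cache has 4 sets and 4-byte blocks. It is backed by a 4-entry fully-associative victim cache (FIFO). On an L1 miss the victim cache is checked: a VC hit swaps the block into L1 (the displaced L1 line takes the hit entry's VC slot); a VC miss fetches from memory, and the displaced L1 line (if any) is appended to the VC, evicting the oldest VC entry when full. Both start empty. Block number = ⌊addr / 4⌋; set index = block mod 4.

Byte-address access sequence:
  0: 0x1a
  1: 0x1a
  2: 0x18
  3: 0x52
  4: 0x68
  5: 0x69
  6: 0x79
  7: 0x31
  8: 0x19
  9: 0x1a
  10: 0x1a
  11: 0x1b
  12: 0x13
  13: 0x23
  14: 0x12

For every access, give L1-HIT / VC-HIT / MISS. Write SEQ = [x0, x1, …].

SEQ = [MISS, L1-HIT, L1-HIT, MISS, MISS, L1-HIT, MISS, MISS, VC-HIT, L1-HIT, L1-HIT, L1-HIT, MISS, MISS, VC-HIT]

  [0] addr=0x1a blk=6 s=2: MISS | VC []
  [1] addr=0x1a blk=6 s=2: L1-HIT | VC []
  [2] addr=0x18 blk=6 s=2: L1-HIT | VC []
  [3] addr=0x52 blk=20 s=0: MISS | VC []
  [4] addr=0x68 blk=26 s=2: MISS | VC [6]
  [5] addr=0x69 blk=26 s=2: L1-HIT | VC [6]
  [6] addr=0x79 blk=30 s=2: MISS | VC [6, 26]
  [7] addr=0x31 blk=12 s=0: MISS | VC [6, 26, 20]
  [8] addr=0x19 blk=6 s=2: VC-HIT | VC [30, 26, 20]
  [9] addr=0x1a blk=6 s=2: L1-HIT | VC [30, 26, 20]
  [10] addr=0x1a blk=6 s=2: L1-HIT | VC [30, 26, 20]
  [11] addr=0x1b blk=6 s=2: L1-HIT | VC [30, 26, 20]
  [12] addr=0x13 blk=4 s=0: MISS | VC [30, 26, 20, 12]
  [13] addr=0x23 blk=8 s=0: MISS | VC [26, 20, 12, 4]
  [14] addr=0x12 blk=4 s=0: VC-HIT | VC [26, 20, 12, 8]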